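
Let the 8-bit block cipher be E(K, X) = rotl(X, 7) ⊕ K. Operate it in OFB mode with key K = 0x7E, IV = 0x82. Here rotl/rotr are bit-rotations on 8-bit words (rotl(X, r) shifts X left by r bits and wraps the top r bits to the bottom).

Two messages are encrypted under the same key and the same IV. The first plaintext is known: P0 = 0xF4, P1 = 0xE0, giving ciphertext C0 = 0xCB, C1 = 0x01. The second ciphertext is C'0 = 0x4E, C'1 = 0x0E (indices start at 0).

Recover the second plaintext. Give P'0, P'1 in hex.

P'0 = 0x71, P'1 = 0xEF

In OFB with a reused IV, both messages share the same keystream S_i, so C_i ⊕ C'_i = P_i ⊕ P'_i and thus P'_i = P_i ⊕ C_i ⊕ C'_i.
P'0: 0xF4 ⊕ 0xCB ⊕ 0x4E = 0x71.
P'1: 0xE0 ⊕ 0x01 ⊕ 0x0E = 0xEF.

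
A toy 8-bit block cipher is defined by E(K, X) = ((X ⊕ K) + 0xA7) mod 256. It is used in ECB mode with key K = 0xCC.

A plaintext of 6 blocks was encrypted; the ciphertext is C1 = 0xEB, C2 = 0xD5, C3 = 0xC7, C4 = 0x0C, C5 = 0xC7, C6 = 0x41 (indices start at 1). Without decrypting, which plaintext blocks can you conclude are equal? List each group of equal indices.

ECB encrypts each block independently with the same key, so equal ciphertext blocks imply equal plaintext blocks.
C3 = C5 = 0xC7, so P3 = P5.

P3 = P5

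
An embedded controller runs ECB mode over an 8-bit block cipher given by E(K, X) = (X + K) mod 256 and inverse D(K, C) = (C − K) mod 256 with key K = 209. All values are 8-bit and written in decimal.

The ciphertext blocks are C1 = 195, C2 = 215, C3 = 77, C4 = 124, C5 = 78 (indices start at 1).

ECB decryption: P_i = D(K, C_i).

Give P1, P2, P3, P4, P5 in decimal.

P1 = 242, P2 = 6, P3 = 124, P4 = 171, P5 = 125

P1: D(K, 195) = 242.
P2: D(K, 215) = 6.
P3: D(K, 77) = 124.
P4: D(K, 124) = 171.
P5: D(K, 78) = 125.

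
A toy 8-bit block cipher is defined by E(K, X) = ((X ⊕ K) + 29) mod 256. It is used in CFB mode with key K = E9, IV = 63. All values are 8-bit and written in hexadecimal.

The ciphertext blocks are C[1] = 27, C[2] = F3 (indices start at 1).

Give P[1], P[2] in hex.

CFB decryption: P_i = C_i ⊕ E(K, C_{i−1}), with C_{0} = IV.
P[1]: E(K, 63) = B3; 27 ⊕ B3 = 94.
P[2]: E(K, 27) = F7; F3 ⊕ F7 = 04.

P[1] = 94, P[2] = 04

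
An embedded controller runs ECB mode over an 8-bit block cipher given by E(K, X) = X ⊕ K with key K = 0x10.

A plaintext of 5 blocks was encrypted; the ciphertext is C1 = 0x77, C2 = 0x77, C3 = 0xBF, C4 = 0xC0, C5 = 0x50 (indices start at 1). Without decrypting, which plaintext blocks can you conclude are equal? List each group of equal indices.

P1 = P2

ECB encrypts each block independently with the same key, so equal ciphertext blocks imply equal plaintext blocks.
C1 = C2 = 0x77, so P1 = P2.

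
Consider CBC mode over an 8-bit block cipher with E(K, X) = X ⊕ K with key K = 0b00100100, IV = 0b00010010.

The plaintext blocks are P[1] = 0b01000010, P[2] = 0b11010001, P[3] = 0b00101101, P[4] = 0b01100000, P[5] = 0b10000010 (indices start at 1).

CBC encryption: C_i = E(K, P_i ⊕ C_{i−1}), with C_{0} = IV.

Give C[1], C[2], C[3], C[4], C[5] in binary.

C[1] = 0b01110100, C[2] = 0b10000001, C[3] = 0b10001000, C[4] = 0b11001100, C[5] = 0b01101010

C[1]: P[1] ⊕ 0b00010010 = 0b01010000; E(K, 0b01010000) = 0b01110100.
C[2]: P[2] ⊕ 0b01110100 = 0b10100101; E(K, 0b10100101) = 0b10000001.
C[3]: P[3] ⊕ 0b10000001 = 0b10101100; E(K, 0b10101100) = 0b10001000.
C[4]: P[4] ⊕ 0b10001000 = 0b11101000; E(K, 0b11101000) = 0b11001100.
C[5]: P[5] ⊕ 0b11001100 = 0b01001110; E(K, 0b01001110) = 0b01101010.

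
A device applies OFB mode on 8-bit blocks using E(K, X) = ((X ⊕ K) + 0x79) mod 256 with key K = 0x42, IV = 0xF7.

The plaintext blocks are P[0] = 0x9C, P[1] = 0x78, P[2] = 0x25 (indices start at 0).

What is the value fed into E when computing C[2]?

OFB encryption: S_i = E(K, S_{i−1}) with S_{−1} = IV; C_i = P_i ⊕ S_i.
C[0]: S = E(K, 0xF7) = 0x2E; 0x9C ⊕ 0x2E = 0xB2.
C[1]: S = E(K, 0x2E) = 0xE5; 0x78 ⊕ 0xE5 = 0x9D.
C[2]: S = E(K, 0xE5) = 0x20; 0x25 ⊕ 0x20 = 0x05.
So the input to E for block [2] is 0xE5.

0xE5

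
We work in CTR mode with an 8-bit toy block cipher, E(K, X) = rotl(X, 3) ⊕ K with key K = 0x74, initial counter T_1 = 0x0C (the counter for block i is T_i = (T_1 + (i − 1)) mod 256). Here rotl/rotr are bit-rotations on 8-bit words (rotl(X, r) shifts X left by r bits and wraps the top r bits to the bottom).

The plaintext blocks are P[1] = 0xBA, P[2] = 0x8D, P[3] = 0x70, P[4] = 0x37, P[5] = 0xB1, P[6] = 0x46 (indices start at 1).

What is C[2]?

CTR encryption: S_i = E(K, T_i) where T_i is the counter for block i; C_i = P_i ⊕ S_i.
C[1]: T = 0x0C, S = E(K, T) = 0x14; 0xBA ⊕ 0x14 = 0xAE.
C[2]: T = 0x0D, S = E(K, T) = 0x1C; 0x8D ⊕ 0x1C = 0x91.

C[2] = 0x91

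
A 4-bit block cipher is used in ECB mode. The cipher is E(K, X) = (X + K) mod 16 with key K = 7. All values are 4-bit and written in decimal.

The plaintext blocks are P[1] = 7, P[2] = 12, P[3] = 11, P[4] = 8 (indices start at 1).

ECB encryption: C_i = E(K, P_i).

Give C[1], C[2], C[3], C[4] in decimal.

C[1]: E(K, 7) = 14.
C[2]: E(K, 12) = 3.
C[3]: E(K, 11) = 2.
C[4]: E(K, 8) = 15.

C[1] = 14, C[2] = 3, C[3] = 2, C[4] = 15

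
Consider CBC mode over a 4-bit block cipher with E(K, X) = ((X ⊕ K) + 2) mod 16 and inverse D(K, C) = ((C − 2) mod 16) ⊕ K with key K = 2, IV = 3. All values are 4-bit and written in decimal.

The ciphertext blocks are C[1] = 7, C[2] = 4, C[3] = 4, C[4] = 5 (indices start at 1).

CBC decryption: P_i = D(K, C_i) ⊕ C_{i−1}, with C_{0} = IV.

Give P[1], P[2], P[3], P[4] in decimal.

P[1] = 4, P[2] = 7, P[3] = 4, P[4] = 5

P[1]: D(K, 7) = 7; 7 ⊕ 3 = 4.
P[2]: D(K, 4) = 0; 0 ⊕ 7 = 7.
P[3]: D(K, 4) = 0; 0 ⊕ 4 = 4.
P[4]: D(K, 5) = 1; 1 ⊕ 4 = 5.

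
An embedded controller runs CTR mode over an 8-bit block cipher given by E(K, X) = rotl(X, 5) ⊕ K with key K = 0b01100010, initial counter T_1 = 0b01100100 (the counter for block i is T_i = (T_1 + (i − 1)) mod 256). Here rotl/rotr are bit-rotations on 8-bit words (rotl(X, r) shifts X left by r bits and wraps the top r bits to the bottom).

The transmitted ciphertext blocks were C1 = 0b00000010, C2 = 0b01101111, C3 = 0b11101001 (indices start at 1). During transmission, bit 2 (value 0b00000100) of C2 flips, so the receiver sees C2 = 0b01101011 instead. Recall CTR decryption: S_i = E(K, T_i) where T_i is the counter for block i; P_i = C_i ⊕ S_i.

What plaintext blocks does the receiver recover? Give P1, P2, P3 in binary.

Only C2 changed, to 0b01101011. In CTR, a change in C_i flips the same bit in P_i only; the keystream is unaffected. Decrypting the received ciphertext:
P1: T = 0b01100100, S = E(K, T) = 0b11101110; 0b00000010 ⊕ 0b11101110 = 0b11101100.
P2: T = 0b01100101, S = E(K, T) = 0b11001110; 0b01101011 ⊕ 0b11001110 = 0b10100101.
P3: T = 0b01100110, S = E(K, T) = 0b10101110; 0b11101001 ⊕ 0b10101110 = 0b01000111.
Blocks that differ from the original plaintext: P2.

P1 = 0b11101100, P2 = 0b10100101, P3 = 0b01000111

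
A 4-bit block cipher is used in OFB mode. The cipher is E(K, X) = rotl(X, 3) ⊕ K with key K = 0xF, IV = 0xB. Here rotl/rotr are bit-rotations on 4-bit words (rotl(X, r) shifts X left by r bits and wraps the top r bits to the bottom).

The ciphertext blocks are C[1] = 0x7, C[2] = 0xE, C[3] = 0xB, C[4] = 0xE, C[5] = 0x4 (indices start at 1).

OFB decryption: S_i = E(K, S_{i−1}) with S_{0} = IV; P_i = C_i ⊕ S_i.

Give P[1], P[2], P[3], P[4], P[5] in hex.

P[1] = 0x5, P[2] = 0x0, P[3] = 0x3, P[4] = 0x5, P[5] = 0x6

P[1]: S = E(K, 0xB) = 0x2; 0x7 ⊕ 0x2 = 0x5.
P[2]: S = E(K, 0x2) = 0xE; 0xE ⊕ 0xE = 0x0.
P[3]: S = E(K, 0xE) = 0x8; 0xB ⊕ 0x8 = 0x3.
P[4]: S = E(K, 0x8) = 0xB; 0xE ⊕ 0xB = 0x5.
P[5]: S = E(K, 0xB) = 0x2; 0x4 ⊕ 0x2 = 0x6.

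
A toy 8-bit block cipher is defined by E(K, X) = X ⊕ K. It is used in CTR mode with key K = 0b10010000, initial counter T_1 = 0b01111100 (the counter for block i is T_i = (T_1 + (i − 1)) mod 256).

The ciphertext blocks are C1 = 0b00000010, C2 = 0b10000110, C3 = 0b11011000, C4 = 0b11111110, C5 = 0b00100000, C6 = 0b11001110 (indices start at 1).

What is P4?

CTR decryption: S_i = E(K, T_i) where T_i is the counter for block i; P_i = C_i ⊕ S_i.
P4: T = 0b01111111, S = E(K, T) = 0b11101111; 0b11111110 ⊕ 0b11101111 = 0b00010001.

P4 = 0b00010001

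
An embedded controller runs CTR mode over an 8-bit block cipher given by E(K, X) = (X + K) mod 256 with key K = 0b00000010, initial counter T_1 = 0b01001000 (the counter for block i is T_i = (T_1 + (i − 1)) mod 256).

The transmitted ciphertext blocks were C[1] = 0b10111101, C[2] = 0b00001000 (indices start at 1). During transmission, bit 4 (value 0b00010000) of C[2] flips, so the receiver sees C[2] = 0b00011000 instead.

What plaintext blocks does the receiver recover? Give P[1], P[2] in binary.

CTR decryption: S_i = E(K, T_i) where T_i is the counter for block i; P_i = C_i ⊕ S_i.
Only C[2] changed, to 0b00011000. In CTR, a change in C_i flips the same bit in P_i only; the keystream is unaffected. Decrypting the received ciphertext:
P[1]: T = 0b01001000, S = E(K, T) = 0b01001010; 0b10111101 ⊕ 0b01001010 = 0b11110111.
P[2]: T = 0b01001001, S = E(K, T) = 0b01001011; 0b00011000 ⊕ 0b01001011 = 0b01010011.
Blocks that differ from the original plaintext: P[2].

P[1] = 0b11110111, P[2] = 0b01010011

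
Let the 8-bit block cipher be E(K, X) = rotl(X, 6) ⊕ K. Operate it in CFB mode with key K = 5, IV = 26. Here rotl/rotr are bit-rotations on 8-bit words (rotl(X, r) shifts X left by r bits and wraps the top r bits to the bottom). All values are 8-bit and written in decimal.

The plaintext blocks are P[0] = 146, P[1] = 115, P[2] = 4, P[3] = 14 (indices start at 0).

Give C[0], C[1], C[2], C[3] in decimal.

CFB encryption: C_i = P_i ⊕ E(K, C_{i−1}), with C_{−1} = IV.
C[0]: E(K, 26) = 131; 146 ⊕ 131 = 17.
C[1]: E(K, 17) = 65; 115 ⊕ 65 = 50.
C[2]: E(K, 50) = 137; 4 ⊕ 137 = 141.
C[3]: E(K, 141) = 102; 14 ⊕ 102 = 104.

C[0] = 17, C[1] = 50, C[2] = 141, C[3] = 104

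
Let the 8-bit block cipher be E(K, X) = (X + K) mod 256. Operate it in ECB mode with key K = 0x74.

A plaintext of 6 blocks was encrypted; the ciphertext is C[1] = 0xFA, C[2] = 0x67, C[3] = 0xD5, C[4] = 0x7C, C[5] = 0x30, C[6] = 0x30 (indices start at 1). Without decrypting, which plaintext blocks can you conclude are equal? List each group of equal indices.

ECB encrypts each block independently with the same key, so equal ciphertext blocks imply equal plaintext blocks.
C[5] = C[6] = 0x30, so P[5] = P[6].

P[5] = P[6]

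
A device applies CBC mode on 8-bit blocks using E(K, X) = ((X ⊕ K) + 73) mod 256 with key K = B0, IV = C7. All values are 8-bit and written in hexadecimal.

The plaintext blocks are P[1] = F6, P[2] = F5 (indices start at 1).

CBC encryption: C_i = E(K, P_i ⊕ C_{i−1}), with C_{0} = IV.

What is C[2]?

C[1]: P[1] ⊕ C7 = 31; E(K, 31) = F4.
C[2]: P[2] ⊕ F4 = 01; E(K, 01) = 24.

C[2] = 24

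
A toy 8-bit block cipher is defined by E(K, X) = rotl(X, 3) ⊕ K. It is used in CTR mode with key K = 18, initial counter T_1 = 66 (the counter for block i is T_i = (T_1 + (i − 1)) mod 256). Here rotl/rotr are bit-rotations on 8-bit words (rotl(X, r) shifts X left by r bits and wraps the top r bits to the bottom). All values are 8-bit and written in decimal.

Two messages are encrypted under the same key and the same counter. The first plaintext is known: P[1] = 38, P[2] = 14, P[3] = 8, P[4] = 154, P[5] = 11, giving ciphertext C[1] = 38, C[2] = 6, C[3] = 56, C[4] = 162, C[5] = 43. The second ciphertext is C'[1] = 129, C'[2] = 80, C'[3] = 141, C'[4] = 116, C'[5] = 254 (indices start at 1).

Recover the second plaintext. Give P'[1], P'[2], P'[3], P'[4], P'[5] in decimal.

P'[1] = 129, P'[2] = 88, P'[3] = 189, P'[4] = 76, P'[5] = 222

In CTR with a reused counter, both messages share the same keystream S_i, so C_i ⊕ C'_i = P_i ⊕ P'_i and thus P'_i = P_i ⊕ C_i ⊕ C'_i.
P'[1]: 38 ⊕ 38 ⊕ 129 = 129.
P'[2]: 14 ⊕ 6 ⊕ 80 = 88.
P'[3]: 8 ⊕ 56 ⊕ 141 = 189.
P'[4]: 154 ⊕ 162 ⊕ 116 = 76.
P'[5]: 11 ⊕ 43 ⊕ 254 = 222.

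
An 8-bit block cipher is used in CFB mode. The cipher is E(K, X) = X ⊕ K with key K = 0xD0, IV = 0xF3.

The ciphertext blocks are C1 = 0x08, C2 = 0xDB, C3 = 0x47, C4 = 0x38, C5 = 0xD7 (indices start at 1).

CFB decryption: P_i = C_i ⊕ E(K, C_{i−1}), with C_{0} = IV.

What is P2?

P2 = 0x03

P2: E(K, 0x08) = 0xD8; 0xDB ⊕ 0xD8 = 0x03.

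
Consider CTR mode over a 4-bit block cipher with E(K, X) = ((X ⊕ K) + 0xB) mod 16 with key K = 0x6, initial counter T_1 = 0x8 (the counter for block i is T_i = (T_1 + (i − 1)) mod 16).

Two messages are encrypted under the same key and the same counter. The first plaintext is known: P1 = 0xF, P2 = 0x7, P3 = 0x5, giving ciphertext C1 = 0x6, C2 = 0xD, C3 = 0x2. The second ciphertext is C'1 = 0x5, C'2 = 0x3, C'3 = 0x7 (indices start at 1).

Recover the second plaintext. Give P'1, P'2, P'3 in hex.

P'1 = 0xC, P'2 = 0x9, P'3 = 0x0

In CTR with a reused counter, both messages share the same keystream S_i, so C_i ⊕ C'_i = P_i ⊕ P'_i and thus P'_i = P_i ⊕ C_i ⊕ C'_i.
P'1: 0xF ⊕ 0x6 ⊕ 0x5 = 0xC.
P'2: 0x7 ⊕ 0xD ⊕ 0x3 = 0x9.
P'3: 0x5 ⊕ 0x2 ⊕ 0x7 = 0x0.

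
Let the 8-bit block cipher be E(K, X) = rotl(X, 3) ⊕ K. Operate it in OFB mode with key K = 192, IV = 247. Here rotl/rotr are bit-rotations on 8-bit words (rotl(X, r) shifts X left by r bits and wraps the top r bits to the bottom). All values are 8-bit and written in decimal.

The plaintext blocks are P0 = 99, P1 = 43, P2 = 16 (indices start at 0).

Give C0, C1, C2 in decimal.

C0 = 28, C1 = 16, C2 = 9

OFB encryption: S_i = E(K, S_{i−1}) with S_{−1} = IV; C_i = P_i ⊕ S_i.
C0: S = E(K, 247) = 127; 99 ⊕ 127 = 28.
C1: S = E(K, 127) = 59; 43 ⊕ 59 = 16.
C2: S = E(K, 59) = 25; 16 ⊕ 25 = 9.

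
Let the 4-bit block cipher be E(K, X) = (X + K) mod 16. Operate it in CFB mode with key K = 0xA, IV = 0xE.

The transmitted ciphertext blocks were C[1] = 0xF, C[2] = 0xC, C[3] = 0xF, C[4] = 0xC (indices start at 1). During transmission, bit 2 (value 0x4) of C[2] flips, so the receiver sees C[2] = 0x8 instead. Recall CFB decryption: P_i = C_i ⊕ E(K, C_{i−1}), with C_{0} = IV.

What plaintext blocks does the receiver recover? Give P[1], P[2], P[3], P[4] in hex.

P[1] = 0x7, P[2] = 0x1, P[3] = 0xD, P[4] = 0x5

Only C[2] changed, to 0x8. In CFB, a change in C_i flips the same bit in P_i and garbles P_{i+1}. Decrypting the received ciphertext:
P[1]: E(K, 0xE) = 0x8; 0xF ⊕ 0x8 = 0x7.
P[2]: E(K, 0xF) = 0x9; 0x8 ⊕ 0x9 = 0x1.
P[3]: E(K, 0x8) = 0x2; 0xF ⊕ 0x2 = 0xD.
P[4]: E(K, 0xF) = 0x9; 0xC ⊕ 0x9 = 0x5.
Blocks that differ from the original plaintext: P[2], P[3].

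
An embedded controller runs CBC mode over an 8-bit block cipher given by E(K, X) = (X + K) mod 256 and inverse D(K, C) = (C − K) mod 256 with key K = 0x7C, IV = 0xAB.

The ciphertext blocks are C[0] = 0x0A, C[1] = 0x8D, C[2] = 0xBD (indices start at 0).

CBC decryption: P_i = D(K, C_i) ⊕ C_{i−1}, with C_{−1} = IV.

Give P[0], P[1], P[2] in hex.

P[0]: D(K, 0x0A) = 0x8E; 0x8E ⊕ 0xAB = 0x25.
P[1]: D(K, 0x8D) = 0x11; 0x11 ⊕ 0x0A = 0x1B.
P[2]: D(K, 0xBD) = 0x41; 0x41 ⊕ 0x8D = 0xCC.

P[0] = 0x25, P[1] = 0x1B, P[2] = 0xCC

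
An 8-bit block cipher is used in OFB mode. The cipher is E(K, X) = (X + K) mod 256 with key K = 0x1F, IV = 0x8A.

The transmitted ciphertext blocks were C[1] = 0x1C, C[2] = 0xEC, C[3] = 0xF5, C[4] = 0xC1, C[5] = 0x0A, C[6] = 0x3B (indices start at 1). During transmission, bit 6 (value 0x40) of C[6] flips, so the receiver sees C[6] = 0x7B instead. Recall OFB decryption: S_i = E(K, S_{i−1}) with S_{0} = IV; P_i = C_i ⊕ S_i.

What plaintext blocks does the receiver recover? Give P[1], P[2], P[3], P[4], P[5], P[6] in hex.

P[1] = 0xB5, P[2] = 0x24, P[3] = 0x12, P[4] = 0xC7, P[5] = 0x2F, P[6] = 0x3F

Only C[6] changed, to 0x7B. In OFB, a change in C_i flips the same bit in P_i only; the keystream is unaffected. Decrypting the received ciphertext:
P[1]: S = E(K, 0x8A) = 0xA9; 0x1C ⊕ 0xA9 = 0xB5.
P[2]: S = E(K, 0xA9) = 0xC8; 0xEC ⊕ 0xC8 = 0x24.
P[3]: S = E(K, 0xC8) = 0xE7; 0xF5 ⊕ 0xE7 = 0x12.
P[4]: S = E(K, 0xE7) = 0x06; 0xC1 ⊕ 0x06 = 0xC7.
P[5]: S = E(K, 0x06) = 0x25; 0x0A ⊕ 0x25 = 0x2F.
P[6]: S = E(K, 0x25) = 0x44; 0x7B ⊕ 0x44 = 0x3F.
Blocks that differ from the original plaintext: P[6].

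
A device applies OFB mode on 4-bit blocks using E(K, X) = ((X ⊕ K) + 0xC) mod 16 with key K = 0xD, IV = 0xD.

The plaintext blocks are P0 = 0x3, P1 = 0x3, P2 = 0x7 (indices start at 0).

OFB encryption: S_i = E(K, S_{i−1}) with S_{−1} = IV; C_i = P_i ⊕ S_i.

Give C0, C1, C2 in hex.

C0 = 0xF, C1 = 0xE, C2 = 0xB

C0: S = E(K, 0xD) = 0xC; 0x3 ⊕ 0xC = 0xF.
C1: S = E(K, 0xC) = 0xD; 0x3 ⊕ 0xD = 0xE.
C2: S = E(K, 0xD) = 0xC; 0x7 ⊕ 0xC = 0xB.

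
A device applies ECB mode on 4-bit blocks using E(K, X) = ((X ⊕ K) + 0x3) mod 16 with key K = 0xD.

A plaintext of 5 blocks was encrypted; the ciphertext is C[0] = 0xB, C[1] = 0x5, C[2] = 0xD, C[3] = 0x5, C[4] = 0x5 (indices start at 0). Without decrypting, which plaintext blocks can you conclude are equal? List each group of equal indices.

ECB encrypts each block independently with the same key, so equal ciphertext blocks imply equal plaintext blocks.
C[1] = C[3] = C[4] = 0x5, so P[1] = P[3] = P[4].

P[1] = P[3] = P[4]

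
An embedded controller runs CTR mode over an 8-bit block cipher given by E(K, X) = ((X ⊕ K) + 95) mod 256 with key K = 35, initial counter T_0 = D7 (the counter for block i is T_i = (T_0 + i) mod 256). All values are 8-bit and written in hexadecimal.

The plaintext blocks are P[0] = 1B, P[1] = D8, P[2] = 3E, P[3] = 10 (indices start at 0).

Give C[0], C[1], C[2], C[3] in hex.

C[0] = 6C, C[1] = 5A, C[2] = BF, C[3] = 94

CTR encryption: S_i = E(K, T_i) where T_i is the counter for block i; C_i = P_i ⊕ S_i.
C[0]: T = D7, S = E(K, T) = 77; 1B ⊕ 77 = 6C.
C[1]: T = D8, S = E(K, T) = 82; D8 ⊕ 82 = 5A.
C[2]: T = D9, S = E(K, T) = 81; 3E ⊕ 81 = BF.
C[3]: T = DA, S = E(K, T) = 84; 10 ⊕ 84 = 94.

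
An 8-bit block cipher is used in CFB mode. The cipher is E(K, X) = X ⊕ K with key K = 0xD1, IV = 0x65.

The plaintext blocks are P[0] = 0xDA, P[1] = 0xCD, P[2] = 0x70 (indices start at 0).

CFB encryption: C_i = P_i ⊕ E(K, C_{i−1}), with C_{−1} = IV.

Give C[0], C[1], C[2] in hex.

C[0] = 0x6E, C[1] = 0x72, C[2] = 0xD3

C[0]: E(K, 0x65) = 0xB4; 0xDA ⊕ 0xB4 = 0x6E.
C[1]: E(K, 0x6E) = 0xBF; 0xCD ⊕ 0xBF = 0x72.
C[2]: E(K, 0x72) = 0xA3; 0x70 ⊕ 0xA3 = 0xD3.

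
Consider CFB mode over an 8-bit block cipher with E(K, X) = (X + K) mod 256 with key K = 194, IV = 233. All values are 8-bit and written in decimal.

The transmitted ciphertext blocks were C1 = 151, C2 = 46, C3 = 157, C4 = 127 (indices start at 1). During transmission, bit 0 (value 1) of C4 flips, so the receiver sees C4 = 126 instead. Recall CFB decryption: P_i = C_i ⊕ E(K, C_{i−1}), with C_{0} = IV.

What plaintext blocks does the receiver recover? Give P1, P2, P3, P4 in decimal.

P1 = 60, P2 = 119, P3 = 109, P4 = 33

Only C4 changed, to 126. In CFB, a change in C_i flips the same bit in P_i and garbles P_{i+1}. Decrypting the received ciphertext:
P1: E(K, 233) = 171; 151 ⊕ 171 = 60.
P2: E(K, 151) = 89; 46 ⊕ 89 = 119.
P3: E(K, 46) = 240; 157 ⊕ 240 = 109.
P4: E(K, 157) = 95; 126 ⊕ 95 = 33.
Blocks that differ from the original plaintext: P4.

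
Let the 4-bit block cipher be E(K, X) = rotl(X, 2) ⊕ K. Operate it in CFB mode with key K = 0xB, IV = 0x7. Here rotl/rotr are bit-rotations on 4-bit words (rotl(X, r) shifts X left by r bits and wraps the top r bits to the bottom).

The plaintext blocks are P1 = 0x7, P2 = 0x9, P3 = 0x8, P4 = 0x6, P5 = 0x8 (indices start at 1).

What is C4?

CFB encryption: C_i = P_i ⊕ E(K, C_{i−1}), with C_{0} = IV.
C1: E(K, 0x7) = 0x6; 0x7 ⊕ 0x6 = 0x1.
C2: E(K, 0x1) = 0xF; 0x9 ⊕ 0xF = 0x6.
C3: E(K, 0x6) = 0x2; 0x8 ⊕ 0x2 = 0xA.
C4: E(K, 0xA) = 0x1; 0x6 ⊕ 0x1 = 0x7.

C4 = 0x7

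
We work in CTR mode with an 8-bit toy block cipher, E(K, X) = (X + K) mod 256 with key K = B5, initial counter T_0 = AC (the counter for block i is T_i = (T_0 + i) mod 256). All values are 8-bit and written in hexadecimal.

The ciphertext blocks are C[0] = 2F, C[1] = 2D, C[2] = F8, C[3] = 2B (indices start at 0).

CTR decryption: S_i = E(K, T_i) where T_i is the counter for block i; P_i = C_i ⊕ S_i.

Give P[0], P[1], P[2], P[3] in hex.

P[0]: T = AC, S = E(K, T) = 61; 2F ⊕ 61 = 4E.
P[1]: T = AD, S = E(K, T) = 62; 2D ⊕ 62 = 4F.
P[2]: T = AE, S = E(K, T) = 63; F8 ⊕ 63 = 9B.
P[3]: T = AF, S = E(K, T) = 64; 2B ⊕ 64 = 4F.

P[0] = 4E, P[1] = 4F, P[2] = 9B, P[3] = 4F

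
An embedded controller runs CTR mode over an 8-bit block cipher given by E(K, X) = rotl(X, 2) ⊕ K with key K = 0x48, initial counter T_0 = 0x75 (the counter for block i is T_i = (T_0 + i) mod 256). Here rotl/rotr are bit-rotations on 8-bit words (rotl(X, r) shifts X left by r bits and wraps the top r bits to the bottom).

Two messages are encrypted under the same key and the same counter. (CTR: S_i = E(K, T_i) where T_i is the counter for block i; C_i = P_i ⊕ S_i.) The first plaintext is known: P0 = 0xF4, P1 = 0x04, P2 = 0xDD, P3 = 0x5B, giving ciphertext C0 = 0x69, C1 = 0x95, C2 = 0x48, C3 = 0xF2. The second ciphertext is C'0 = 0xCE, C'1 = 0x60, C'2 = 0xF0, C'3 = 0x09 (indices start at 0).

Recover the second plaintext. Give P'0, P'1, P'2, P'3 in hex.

In CTR with a reused counter, both messages share the same keystream S_i, so C_i ⊕ C'_i = P_i ⊕ P'_i and thus P'_i = P_i ⊕ C_i ⊕ C'_i.
P'0: 0xF4 ⊕ 0x69 ⊕ 0xCE = 0x53.
P'1: 0x04 ⊕ 0x95 ⊕ 0x60 = 0xF1.
P'2: 0xDD ⊕ 0x48 ⊕ 0xF0 = 0x65.
P'3: 0x5B ⊕ 0xF2 ⊕ 0x09 = 0xA0.

P'0 = 0x53, P'1 = 0xF1, P'2 = 0x65, P'3 = 0xA0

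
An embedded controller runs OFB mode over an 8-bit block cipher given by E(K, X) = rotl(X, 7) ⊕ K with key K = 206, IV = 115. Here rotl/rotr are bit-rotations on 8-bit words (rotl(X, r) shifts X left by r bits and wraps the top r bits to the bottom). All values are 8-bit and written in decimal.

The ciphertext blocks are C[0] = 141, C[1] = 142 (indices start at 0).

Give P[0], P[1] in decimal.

P[0] = 250, P[1] = 251

OFB decryption: S_i = E(K, S_{i−1}) with S_{−1} = IV; P_i = C_i ⊕ S_i.
P[0]: S = E(K, 115) = 119; 141 ⊕ 119 = 250.
P[1]: S = E(K, 119) = 117; 142 ⊕ 117 = 251.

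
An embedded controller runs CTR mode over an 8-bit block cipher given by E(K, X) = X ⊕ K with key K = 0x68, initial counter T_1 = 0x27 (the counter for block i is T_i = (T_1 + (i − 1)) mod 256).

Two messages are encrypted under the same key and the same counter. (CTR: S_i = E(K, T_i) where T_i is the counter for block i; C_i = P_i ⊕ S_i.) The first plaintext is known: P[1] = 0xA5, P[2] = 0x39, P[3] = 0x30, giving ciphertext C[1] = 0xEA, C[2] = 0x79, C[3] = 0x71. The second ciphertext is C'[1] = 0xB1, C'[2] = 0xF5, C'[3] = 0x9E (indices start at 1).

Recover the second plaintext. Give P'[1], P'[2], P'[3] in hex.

P'[1] = 0xFE, P'[2] = 0xB5, P'[3] = 0xDF

In CTR with a reused counter, both messages share the same keystream S_i, so C_i ⊕ C'_i = P_i ⊕ P'_i and thus P'_i = P_i ⊕ C_i ⊕ C'_i.
P'[1]: 0xA5 ⊕ 0xEA ⊕ 0xB1 = 0xFE.
P'[2]: 0x39 ⊕ 0x79 ⊕ 0xF5 = 0xB5.
P'[3]: 0x30 ⊕ 0x71 ⊕ 0x9E = 0xDF.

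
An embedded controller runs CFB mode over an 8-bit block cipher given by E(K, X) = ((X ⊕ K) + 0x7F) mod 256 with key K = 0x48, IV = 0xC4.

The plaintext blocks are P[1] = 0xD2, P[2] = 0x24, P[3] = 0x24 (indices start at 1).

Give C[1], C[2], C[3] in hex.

C[1] = 0xD9, C[2] = 0x34, C[3] = 0xDF

CFB encryption: C_i = P_i ⊕ E(K, C_{i−1}), with C_{0} = IV.
C[1]: E(K, 0xC4) = 0x0B; 0xD2 ⊕ 0x0B = 0xD9.
C[2]: E(K, 0xD9) = 0x10; 0x24 ⊕ 0x10 = 0x34.
C[3]: E(K, 0x34) = 0xFB; 0x24 ⊕ 0xFB = 0xDF.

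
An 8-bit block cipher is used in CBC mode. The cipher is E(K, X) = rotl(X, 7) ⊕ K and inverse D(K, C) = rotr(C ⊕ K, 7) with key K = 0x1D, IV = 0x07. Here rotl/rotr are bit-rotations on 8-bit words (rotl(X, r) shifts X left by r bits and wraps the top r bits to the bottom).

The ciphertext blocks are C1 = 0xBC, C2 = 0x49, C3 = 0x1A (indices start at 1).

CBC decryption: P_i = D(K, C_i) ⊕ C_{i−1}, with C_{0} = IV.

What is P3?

P3: D(K, 0x1A) = 0x0E; 0x0E ⊕ 0x49 = 0x47.

P3 = 0x47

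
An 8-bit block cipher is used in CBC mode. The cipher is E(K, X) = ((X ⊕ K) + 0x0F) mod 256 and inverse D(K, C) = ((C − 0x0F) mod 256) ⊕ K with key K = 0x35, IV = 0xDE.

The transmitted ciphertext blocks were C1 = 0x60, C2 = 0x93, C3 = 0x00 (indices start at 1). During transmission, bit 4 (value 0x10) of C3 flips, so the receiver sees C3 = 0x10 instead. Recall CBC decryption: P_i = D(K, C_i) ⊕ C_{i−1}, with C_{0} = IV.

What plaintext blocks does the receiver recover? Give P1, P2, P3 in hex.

P1 = 0xBA, P2 = 0xD1, P3 = 0xA7

Only C3 changed, to 0x10. In CBC, a change in C_i garbles P_i and flips the same bit in P_{i+1}. Decrypting the received ciphertext:
P1: D(K, 0x60) = 0x64; 0x64 ⊕ 0xDE = 0xBA.
P2: D(K, 0x93) = 0xB1; 0xB1 ⊕ 0x60 = 0xD1.
P3: D(K, 0x10) = 0x34; 0x34 ⊕ 0x93 = 0xA7.
Blocks that differ from the original plaintext: P3.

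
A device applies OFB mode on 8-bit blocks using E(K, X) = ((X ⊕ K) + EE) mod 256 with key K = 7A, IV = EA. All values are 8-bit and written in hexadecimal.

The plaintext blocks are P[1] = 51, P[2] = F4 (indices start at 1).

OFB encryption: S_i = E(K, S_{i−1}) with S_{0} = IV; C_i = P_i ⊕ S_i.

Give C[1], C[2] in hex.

C[1]: S = E(K, EA) = 7E; 51 ⊕ 7E = 2F.
C[2]: S = E(K, 7E) = F2; F4 ⊕ F2 = 06.

C[1] = 2F, C[2] = 06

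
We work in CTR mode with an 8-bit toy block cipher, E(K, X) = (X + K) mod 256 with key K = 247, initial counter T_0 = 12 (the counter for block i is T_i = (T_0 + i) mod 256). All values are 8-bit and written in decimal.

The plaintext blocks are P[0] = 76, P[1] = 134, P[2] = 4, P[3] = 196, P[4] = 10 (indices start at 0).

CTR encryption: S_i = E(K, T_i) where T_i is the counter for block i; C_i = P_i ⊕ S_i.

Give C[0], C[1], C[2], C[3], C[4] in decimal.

C[0] = 79, C[1] = 130, C[2] = 1, C[3] = 194, C[4] = 13

C[0]: T = 12, S = E(K, T) = 3; 76 ⊕ 3 = 79.
C[1]: T = 13, S = E(K, T) = 4; 134 ⊕ 4 = 130.
C[2]: T = 14, S = E(K, T) = 5; 4 ⊕ 5 = 1.
C[3]: T = 15, S = E(K, T) = 6; 196 ⊕ 6 = 194.
C[4]: T = 16, S = E(K, T) = 7; 10 ⊕ 7 = 13.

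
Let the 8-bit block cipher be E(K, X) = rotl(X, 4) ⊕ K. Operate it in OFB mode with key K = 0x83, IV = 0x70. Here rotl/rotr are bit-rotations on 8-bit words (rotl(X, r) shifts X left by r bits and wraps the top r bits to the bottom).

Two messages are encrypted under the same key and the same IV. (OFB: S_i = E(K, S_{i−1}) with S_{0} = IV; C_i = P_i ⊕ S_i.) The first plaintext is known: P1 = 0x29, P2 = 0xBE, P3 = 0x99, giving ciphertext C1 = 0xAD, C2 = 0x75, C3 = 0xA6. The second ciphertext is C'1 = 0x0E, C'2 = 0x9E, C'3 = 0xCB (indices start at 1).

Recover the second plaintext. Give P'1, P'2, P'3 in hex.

In OFB with a reused IV, both messages share the same keystream S_i, so C_i ⊕ C'_i = P_i ⊕ P'_i and thus P'_i = P_i ⊕ C_i ⊕ C'_i.
P'1: 0x29 ⊕ 0xAD ⊕ 0x0E = 0x8A.
P'2: 0xBE ⊕ 0x75 ⊕ 0x9E = 0x55.
P'3: 0x99 ⊕ 0xA6 ⊕ 0xCB = 0xF4.

P'1 = 0x8A, P'2 = 0x55, P'3 = 0xF4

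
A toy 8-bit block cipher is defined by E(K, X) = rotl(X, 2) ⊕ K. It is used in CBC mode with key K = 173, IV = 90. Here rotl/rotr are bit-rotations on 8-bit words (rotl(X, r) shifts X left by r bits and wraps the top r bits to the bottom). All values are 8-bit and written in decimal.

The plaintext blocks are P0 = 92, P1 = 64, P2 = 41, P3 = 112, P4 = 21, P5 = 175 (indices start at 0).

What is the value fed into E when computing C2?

CBC encryption: C_i = E(K, P_i ⊕ C_{i−1}), with C_{−1} = IV.
C0: P0 ⊕ 90 = 6; E(K, 6) = 181.
C1: P1 ⊕ 181 = 245; E(K, 245) = 122.
C2: P2 ⊕ 122 = 83; E(K, 83) = 224.
So the input to E for block 2 is 83.

83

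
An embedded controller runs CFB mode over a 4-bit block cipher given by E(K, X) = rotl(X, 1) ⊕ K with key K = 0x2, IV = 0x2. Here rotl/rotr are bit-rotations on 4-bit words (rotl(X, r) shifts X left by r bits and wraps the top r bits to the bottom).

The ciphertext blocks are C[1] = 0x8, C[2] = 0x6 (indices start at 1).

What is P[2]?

P[2] = 0x5

CFB decryption: P_i = C_i ⊕ E(K, C_{i−1}), with C_{0} = IV.
P[2]: E(K, 0x8) = 0x3; 0x6 ⊕ 0x3 = 0x5.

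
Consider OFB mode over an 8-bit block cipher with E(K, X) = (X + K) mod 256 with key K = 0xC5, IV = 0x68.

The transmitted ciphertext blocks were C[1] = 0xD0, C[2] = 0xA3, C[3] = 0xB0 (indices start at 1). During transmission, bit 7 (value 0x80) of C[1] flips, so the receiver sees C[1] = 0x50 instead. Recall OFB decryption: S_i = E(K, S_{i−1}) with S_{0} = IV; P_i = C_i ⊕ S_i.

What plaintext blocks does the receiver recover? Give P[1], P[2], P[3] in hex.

Only C[1] changed, to 0x50. In OFB, a change in C_i flips the same bit in P_i only; the keystream is unaffected. Decrypting the received ciphertext:
P[1]: S = E(K, 0x68) = 0x2D; 0x50 ⊕ 0x2D = 0x7D.
P[2]: S = E(K, 0x2D) = 0xF2; 0xA3 ⊕ 0xF2 = 0x51.
P[3]: S = E(K, 0xF2) = 0xB7; 0xB0 ⊕ 0xB7 = 0x07.
Blocks that differ from the original plaintext: P[1].

P[1] = 0x7D, P[2] = 0x51, P[3] = 0x07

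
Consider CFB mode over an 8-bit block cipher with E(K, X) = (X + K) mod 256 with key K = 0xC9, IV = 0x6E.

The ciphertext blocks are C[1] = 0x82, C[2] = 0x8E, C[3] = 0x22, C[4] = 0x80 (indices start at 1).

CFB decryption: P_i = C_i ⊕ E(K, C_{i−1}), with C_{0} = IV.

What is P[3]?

P[3] = 0x75

P[3]: E(K, 0x8E) = 0x57; 0x22 ⊕ 0x57 = 0x75.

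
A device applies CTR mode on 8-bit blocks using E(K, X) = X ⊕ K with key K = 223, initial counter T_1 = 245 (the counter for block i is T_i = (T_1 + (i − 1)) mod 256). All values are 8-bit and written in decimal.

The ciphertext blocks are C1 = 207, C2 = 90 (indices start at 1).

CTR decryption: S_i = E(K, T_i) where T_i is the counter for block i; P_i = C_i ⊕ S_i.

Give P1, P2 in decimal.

P1 = 229, P2 = 115

P1: T = 245, S = E(K, T) = 42; 207 ⊕ 42 = 229.
P2: T = 246, S = E(K, T) = 41; 90 ⊕ 41 = 115.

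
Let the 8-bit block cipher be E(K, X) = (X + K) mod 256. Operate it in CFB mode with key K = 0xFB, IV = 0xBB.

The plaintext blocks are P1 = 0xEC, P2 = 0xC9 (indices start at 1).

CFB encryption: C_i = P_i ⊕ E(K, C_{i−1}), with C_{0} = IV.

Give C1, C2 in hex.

C1: E(K, 0xBB) = 0xB6; 0xEC ⊕ 0xB6 = 0x5A.
C2: E(K, 0x5A) = 0x55; 0xC9 ⊕ 0x55 = 0x9C.

C1 = 0x5A, C2 = 0x9C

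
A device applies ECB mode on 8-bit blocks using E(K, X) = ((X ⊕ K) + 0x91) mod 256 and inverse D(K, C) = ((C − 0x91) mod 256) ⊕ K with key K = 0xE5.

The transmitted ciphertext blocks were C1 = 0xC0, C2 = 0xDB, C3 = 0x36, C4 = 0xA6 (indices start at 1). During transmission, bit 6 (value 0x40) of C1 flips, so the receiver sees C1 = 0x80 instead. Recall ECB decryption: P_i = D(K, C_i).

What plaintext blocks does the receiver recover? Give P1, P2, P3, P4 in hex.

Only C1 changed, to 0x80. In ECB, a change in C_i affects only P_i. Decrypting the received ciphertext:
P1: D(K, 0x80) = 0x0A.
P2: D(K, 0xDB) = 0xAF.
P3: D(K, 0x36) = 0x40.
P4: D(K, 0xA6) = 0xF0.
Blocks that differ from the original plaintext: P1.

P1 = 0x0A, P2 = 0xAF, P3 = 0x40, P4 = 0xF0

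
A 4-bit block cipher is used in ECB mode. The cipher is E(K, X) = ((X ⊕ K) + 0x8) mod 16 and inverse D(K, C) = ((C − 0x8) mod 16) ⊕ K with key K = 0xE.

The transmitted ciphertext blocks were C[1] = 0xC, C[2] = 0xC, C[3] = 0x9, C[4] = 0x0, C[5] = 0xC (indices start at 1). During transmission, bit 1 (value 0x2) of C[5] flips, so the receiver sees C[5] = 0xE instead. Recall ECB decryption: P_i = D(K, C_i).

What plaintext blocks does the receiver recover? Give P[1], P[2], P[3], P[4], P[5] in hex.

P[1] = 0xA, P[2] = 0xA, P[3] = 0xF, P[4] = 0x6, P[5] = 0x8

Only C[5] changed, to 0xE. In ECB, a change in C_i affects only P_i. Decrypting the received ciphertext:
P[1]: D(K, 0xC) = 0xA.
P[2]: D(K, 0xC) = 0xA.
P[3]: D(K, 0x9) = 0xF.
P[4]: D(K, 0x0) = 0x6.
P[5]: D(K, 0xE) = 0x8.
Blocks that differ from the original plaintext: P[5].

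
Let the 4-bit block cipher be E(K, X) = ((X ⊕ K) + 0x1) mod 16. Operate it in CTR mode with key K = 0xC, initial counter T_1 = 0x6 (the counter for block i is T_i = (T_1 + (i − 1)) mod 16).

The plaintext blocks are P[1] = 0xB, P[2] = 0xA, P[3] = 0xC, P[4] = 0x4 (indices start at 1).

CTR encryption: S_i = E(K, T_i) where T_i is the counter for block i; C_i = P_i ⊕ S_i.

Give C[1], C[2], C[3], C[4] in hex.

C[1] = 0x0, C[2] = 0x6, C[3] = 0x9, C[4] = 0x2

C[1]: T = 0x6, S = E(K, T) = 0xB; 0xB ⊕ 0xB = 0x0.
C[2]: T = 0x7, S = E(K, T) = 0xC; 0xA ⊕ 0xC = 0x6.
C[3]: T = 0x8, S = E(K, T) = 0x5; 0xC ⊕ 0x5 = 0x9.
C[4]: T = 0x9, S = E(K, T) = 0x6; 0x4 ⊕ 0x6 = 0x2.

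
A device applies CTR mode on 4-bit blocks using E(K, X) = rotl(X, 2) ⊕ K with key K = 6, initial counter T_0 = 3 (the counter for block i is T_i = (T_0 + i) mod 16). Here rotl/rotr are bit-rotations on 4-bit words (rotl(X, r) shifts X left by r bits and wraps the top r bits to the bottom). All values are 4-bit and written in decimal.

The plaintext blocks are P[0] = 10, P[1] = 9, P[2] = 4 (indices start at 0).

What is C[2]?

CTR encryption: S_i = E(K, T_i) where T_i is the counter for block i; C_i = P_i ⊕ S_i.
C[0]: T = 3, S = E(K, T) = 10; 10 ⊕ 10 = 0.
C[1]: T = 4, S = E(K, T) = 7; 9 ⊕ 7 = 14.
C[2]: T = 5, S = E(K, T) = 3; 4 ⊕ 3 = 7.

C[2] = 7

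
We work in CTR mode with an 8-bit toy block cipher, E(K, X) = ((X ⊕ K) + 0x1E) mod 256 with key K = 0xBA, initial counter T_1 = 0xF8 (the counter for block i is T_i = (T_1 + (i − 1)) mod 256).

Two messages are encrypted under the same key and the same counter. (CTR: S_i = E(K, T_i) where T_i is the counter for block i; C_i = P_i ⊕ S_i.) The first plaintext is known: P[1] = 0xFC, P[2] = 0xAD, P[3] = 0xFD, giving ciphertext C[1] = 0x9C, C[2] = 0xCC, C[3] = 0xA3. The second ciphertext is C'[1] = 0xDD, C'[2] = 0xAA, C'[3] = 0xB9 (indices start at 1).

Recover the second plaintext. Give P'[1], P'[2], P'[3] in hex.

P'[1] = 0xBD, P'[2] = 0xCB, P'[3] = 0xE7

In CTR with a reused counter, both messages share the same keystream S_i, so C_i ⊕ C'_i = P_i ⊕ P'_i and thus P'_i = P_i ⊕ C_i ⊕ C'_i.
P'[1]: 0xFC ⊕ 0x9C ⊕ 0xDD = 0xBD.
P'[2]: 0xAD ⊕ 0xCC ⊕ 0xAA = 0xCB.
P'[3]: 0xFD ⊕ 0xA3 ⊕ 0xB9 = 0xE7.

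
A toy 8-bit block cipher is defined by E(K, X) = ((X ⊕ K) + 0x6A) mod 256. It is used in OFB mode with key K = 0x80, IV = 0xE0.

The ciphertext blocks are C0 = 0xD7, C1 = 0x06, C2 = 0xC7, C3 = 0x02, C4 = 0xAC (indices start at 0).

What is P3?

OFB decryption: S_i = E(K, S_{i−1}) with S_{−1} = IV; P_i = C_i ⊕ S_i.
P0: S = E(K, 0xE0) = 0xCA; 0xD7 ⊕ 0xCA = 0x1D.
P1: S = E(K, 0xCA) = 0xB4; 0x06 ⊕ 0xB4 = 0xB2.
P2: S = E(K, 0xB4) = 0x9E; 0xC7 ⊕ 0x9E = 0x59.
P3: S = E(K, 0x9E) = 0x88; 0x02 ⊕ 0x88 = 0x8A.

P3 = 0x8A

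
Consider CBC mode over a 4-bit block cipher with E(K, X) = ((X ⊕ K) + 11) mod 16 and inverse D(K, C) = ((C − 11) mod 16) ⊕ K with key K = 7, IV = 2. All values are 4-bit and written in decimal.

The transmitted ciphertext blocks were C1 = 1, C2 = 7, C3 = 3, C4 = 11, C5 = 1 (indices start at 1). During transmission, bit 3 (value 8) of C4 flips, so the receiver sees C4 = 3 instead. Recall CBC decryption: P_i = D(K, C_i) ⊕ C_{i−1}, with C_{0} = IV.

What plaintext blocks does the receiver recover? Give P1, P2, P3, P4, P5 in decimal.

Only C4 changed, to 3. In CBC, a change in C_i garbles P_i and flips the same bit in P_{i+1}. Decrypting the received ciphertext:
P1: D(K, 1) = 1; 1 ⊕ 2 = 3.
P2: D(K, 7) = 11; 11 ⊕ 1 = 10.
P3: D(K, 3) = 15; 15 ⊕ 7 = 8.
P4: D(K, 3) = 15; 15 ⊕ 3 = 12.
P5: D(K, 1) = 1; 1 ⊕ 3 = 2.
Blocks that differ from the original plaintext: P4, P5.

P1 = 3, P2 = 10, P3 = 8, P4 = 12, P5 = 2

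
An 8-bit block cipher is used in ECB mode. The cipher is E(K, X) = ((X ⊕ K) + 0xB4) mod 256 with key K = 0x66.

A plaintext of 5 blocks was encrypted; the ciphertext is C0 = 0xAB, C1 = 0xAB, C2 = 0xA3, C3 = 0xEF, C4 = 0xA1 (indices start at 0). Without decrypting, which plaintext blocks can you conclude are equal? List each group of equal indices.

ECB encrypts each block independently with the same key, so equal ciphertext blocks imply equal plaintext blocks.
C0 = C1 = 0xAB, so P0 = P1.

P0 = P1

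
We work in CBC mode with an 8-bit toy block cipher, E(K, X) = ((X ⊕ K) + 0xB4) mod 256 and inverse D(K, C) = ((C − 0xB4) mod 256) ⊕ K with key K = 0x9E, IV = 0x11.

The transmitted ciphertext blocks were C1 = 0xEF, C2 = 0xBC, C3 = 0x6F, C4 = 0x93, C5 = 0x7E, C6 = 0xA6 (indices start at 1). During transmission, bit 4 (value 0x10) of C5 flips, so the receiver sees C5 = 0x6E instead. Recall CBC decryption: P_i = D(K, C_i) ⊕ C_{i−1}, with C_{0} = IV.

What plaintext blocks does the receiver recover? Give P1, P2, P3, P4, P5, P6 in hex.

Only C5 changed, to 0x6E. In CBC, a change in C_i garbles P_i and flips the same bit in P_{i+1}. Decrypting the received ciphertext:
P1: D(K, 0xEF) = 0xA5; 0xA5 ⊕ 0x11 = 0xB4.
P2: D(K, 0xBC) = 0x96; 0x96 ⊕ 0xEF = 0x79.
P3: D(K, 0x6F) = 0x25; 0x25 ⊕ 0xBC = 0x99.
P4: D(K, 0x93) = 0x41; 0x41 ⊕ 0x6F = 0x2E.
P5: D(K, 0x6E) = 0x24; 0x24 ⊕ 0x93 = 0xB7.
P6: D(K, 0xA6) = 0x6C; 0x6C ⊕ 0x6E = 0x02.
Blocks that differ from the original plaintext: P5, P6.

P1 = 0xB4, P2 = 0x79, P3 = 0x99, P4 = 0x2E, P5 = 0xB7, P6 = 0x02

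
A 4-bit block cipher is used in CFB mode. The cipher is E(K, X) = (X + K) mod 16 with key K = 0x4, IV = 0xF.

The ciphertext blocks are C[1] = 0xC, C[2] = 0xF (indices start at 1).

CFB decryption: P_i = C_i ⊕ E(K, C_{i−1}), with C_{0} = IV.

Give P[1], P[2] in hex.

P[1] = 0xF, P[2] = 0xF

P[1]: E(K, 0xF) = 0x3; 0xC ⊕ 0x3 = 0xF.
P[2]: E(K, 0xC) = 0x0; 0xF ⊕ 0x0 = 0xF.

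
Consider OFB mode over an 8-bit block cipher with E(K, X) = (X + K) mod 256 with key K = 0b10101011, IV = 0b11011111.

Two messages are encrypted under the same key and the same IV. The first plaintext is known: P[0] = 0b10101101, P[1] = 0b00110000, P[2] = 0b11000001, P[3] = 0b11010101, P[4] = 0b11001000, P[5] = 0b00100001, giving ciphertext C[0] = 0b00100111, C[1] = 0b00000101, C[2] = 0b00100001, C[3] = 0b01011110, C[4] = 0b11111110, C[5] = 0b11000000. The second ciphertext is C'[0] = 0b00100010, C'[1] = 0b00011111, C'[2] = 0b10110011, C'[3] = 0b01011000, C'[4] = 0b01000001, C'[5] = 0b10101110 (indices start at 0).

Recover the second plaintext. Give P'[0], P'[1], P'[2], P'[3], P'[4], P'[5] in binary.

In OFB with a reused IV, both messages share the same keystream S_i, so C_i ⊕ C'_i = P_i ⊕ P'_i and thus P'_i = P_i ⊕ C_i ⊕ C'_i.
P'[0]: 0b10101101 ⊕ 0b00100111 ⊕ 0b00100010 = 0b10101000.
P'[1]: 0b00110000 ⊕ 0b00000101 ⊕ 0b00011111 = 0b00101010.
P'[2]: 0b11000001 ⊕ 0b00100001 ⊕ 0b10110011 = 0b01010011.
P'[3]: 0b11010101 ⊕ 0b01011110 ⊕ 0b01011000 = 0b11010011.
P'[4]: 0b11001000 ⊕ 0b11111110 ⊕ 0b01000001 = 0b01110111.
P'[5]: 0b00100001 ⊕ 0b11000000 ⊕ 0b10101110 = 0b01001111.

P'[0] = 0b10101000, P'[1] = 0b00101010, P'[2] = 0b01010011, P'[3] = 0b11010011, P'[4] = 0b01110111, P'[5] = 0b01001111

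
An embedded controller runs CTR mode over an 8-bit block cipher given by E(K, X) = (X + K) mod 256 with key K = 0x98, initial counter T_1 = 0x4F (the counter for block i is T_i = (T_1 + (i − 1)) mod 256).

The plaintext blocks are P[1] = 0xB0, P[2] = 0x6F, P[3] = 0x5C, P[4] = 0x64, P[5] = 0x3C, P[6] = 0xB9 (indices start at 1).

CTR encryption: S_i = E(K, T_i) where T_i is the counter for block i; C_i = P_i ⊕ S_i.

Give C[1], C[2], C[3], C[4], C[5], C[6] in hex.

C[1] = 0x57, C[2] = 0x87, C[3] = 0xB5, C[4] = 0x8E, C[5] = 0xD7, C[6] = 0x55

C[1]: T = 0x4F, S = E(K, T) = 0xE7; 0xB0 ⊕ 0xE7 = 0x57.
C[2]: T = 0x50, S = E(K, T) = 0xE8; 0x6F ⊕ 0xE8 = 0x87.
C[3]: T = 0x51, S = E(K, T) = 0xE9; 0x5C ⊕ 0xE9 = 0xB5.
C[4]: T = 0x52, S = E(K, T) = 0xEA; 0x64 ⊕ 0xEA = 0x8E.
C[5]: T = 0x53, S = E(K, T) = 0xEB; 0x3C ⊕ 0xEB = 0xD7.
C[6]: T = 0x54, S = E(K, T) = 0xEC; 0xB9 ⊕ 0xEC = 0x55.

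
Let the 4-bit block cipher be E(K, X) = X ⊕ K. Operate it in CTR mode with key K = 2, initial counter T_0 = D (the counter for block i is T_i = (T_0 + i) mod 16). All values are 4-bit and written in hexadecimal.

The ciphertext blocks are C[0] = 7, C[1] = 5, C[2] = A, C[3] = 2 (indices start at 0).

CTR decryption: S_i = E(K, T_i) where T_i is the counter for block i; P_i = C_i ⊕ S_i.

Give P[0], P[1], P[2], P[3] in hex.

P[0] = 8, P[1] = 9, P[2] = 7, P[3] = 0

P[0]: T = D, S = E(K, T) = F; 7 ⊕ F = 8.
P[1]: T = E, S = E(K, T) = C; 5 ⊕ C = 9.
P[2]: T = F, S = E(K, T) = D; A ⊕ D = 7.
P[3]: T = 0, S = E(K, T) = 2; 2 ⊕ 2 = 0.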